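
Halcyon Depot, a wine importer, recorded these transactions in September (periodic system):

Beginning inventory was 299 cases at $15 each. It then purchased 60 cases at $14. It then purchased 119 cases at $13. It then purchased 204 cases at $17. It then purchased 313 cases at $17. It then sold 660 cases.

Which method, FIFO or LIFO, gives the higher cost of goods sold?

LIFO

FIFO COGS: 299 @ $15 + 60 @ $14 + 119 @ $13 + 182 @ $17 = $9,966
LIFO COGS: 313 @ $17 + 204 @ $17 + 119 @ $13 + 24 @ $14 = $10,672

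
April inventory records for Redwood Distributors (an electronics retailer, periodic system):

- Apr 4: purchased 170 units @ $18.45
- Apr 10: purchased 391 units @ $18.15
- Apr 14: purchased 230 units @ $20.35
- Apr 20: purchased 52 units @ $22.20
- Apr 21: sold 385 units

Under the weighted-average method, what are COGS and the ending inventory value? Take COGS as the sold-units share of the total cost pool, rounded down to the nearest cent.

COGS = $7,338.31; ending inventory = $8,729.74

Apr 21, sell 385: 385/843 × $16,068.05 → $7,338.31
Ending inventory (cost pool remaining) = $8,729.74
Check: goods available $16,068.05 = COGS $7,338.31 + ending $8,729.74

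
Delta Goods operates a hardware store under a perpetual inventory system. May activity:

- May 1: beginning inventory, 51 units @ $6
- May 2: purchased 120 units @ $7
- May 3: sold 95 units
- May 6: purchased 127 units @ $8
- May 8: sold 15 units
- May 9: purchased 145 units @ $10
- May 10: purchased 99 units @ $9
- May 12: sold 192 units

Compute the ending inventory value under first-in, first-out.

Ending inventory = $2,301

May 3, 95 sold [FIFO — oldest first]: 51 @ $6 + 44 @ $7 = $614
May 8, 15 sold [FIFO — oldest first]: 15 @ $7 = $105
May 12, 192 sold [FIFO — oldest first]: 61 @ $7 + 127 @ $8 + 4 @ $10 = $1,483
Total COGS = $614 + $105 + $1,483 = $2,202
Ending inventory: 141 @ $10 + 99 @ $9 = $2,301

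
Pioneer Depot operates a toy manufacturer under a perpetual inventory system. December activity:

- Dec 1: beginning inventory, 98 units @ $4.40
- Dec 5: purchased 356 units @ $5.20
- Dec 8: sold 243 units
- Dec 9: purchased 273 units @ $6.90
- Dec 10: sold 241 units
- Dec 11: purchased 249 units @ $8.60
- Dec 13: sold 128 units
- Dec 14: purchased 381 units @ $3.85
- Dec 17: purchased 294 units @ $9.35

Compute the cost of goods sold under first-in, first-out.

COGS = $3,372.60

Dec 8, 243 sold [FIFO — oldest first]: 98 @ $4.40 + 145 @ $5.20 = $1,185.20
Dec 10, 241 sold [FIFO — oldest first]: 211 @ $5.20 + 30 @ $6.90 = $1,304.20
Dec 13, 128 sold [FIFO — oldest first]: 128 @ $6.90 = $883.20
Total COGS = $1,185.20 + $1,304.20 + $883.20 = $3,372.60
Ending inventory: 115 @ $6.90 + 249 @ $8.60 + 381 @ $3.85 + 294 @ $9.35 = $7,150.65
Check: goods available $10,523.25 = COGS $3,372.60 + ending $7,150.65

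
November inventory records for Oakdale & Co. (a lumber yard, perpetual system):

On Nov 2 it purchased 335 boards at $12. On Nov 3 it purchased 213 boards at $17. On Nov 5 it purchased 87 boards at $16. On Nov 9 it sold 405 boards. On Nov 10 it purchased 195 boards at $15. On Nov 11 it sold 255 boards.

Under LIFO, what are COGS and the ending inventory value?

COGS = $9,918; ending inventory = $2,040

Nov 9, 405 sold [LIFO — newest first]: 87 @ $16 + 213 @ $17 + 105 @ $12 = $6,273
Nov 11, 255 sold [LIFO — newest first]: 195 @ $15 + 60 @ $12 = $3,645
Total COGS = $6,273 + $3,645 = $9,918
Ending inventory: 170 @ $12 = $2,040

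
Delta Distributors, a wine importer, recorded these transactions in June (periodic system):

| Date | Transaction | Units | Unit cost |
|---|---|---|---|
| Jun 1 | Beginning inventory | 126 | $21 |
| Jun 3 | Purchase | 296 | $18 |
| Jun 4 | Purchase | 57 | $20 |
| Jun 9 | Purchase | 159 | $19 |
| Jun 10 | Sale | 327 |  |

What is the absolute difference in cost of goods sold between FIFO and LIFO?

$105

FIFO COGS: 126 @ $21 + 201 @ $18 = $6,264
LIFO COGS: 159 @ $19 + 57 @ $20 + 111 @ $18 = $6,159
Difference = |$6,264 − $6,159| = $105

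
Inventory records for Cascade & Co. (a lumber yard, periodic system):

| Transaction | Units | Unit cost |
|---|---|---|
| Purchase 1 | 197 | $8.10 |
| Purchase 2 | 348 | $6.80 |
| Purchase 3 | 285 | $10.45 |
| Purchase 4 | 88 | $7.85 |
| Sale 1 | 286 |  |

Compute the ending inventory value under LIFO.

Ending inventory = $4,871.25

Sale 1 (286) [LIFO — newest first]: 88 @ $7.85 + 198 @ $10.45 = $2,759.90
Ending inventory: 197 @ $8.10 + 348 @ $6.80 + 87 @ $10.45 = $4,871.25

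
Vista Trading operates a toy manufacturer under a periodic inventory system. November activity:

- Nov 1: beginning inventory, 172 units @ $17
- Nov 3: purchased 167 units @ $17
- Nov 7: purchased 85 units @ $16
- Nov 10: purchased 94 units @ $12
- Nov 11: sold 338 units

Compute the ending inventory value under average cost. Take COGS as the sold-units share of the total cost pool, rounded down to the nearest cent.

Ending inventory = $2,867.15

Nov 11, sell 338: 338/518 × $8,251.00 → $5,383.85
Ending inventory (cost pool remaining) = $2,867.15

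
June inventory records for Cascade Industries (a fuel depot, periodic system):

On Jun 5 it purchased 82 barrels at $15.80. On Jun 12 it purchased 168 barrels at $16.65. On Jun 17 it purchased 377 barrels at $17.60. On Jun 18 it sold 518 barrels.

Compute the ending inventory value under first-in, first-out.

Jun 18, 518 sold [FIFO — oldest first]: 82 @ $15.80 + 168 @ $16.65 + 268 @ $17.60 = $8,809.60
Ending inventory: 109 @ $17.60 = $1,918.40

Ending inventory = $1,918.40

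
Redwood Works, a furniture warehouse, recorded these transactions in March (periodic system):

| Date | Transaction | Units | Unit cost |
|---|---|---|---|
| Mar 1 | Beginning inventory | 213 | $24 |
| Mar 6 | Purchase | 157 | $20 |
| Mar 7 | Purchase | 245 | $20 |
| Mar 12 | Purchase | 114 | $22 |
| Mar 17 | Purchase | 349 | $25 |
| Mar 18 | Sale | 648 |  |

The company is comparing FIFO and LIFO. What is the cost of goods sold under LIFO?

COGS = $14,933

FIFO COGS: 213 @ $24 + 157 @ $20 + 245 @ $20 + 33 @ $22 = $13,878
LIFO COGS: 349 @ $25 + 114 @ $22 + 185 @ $20 = $14,933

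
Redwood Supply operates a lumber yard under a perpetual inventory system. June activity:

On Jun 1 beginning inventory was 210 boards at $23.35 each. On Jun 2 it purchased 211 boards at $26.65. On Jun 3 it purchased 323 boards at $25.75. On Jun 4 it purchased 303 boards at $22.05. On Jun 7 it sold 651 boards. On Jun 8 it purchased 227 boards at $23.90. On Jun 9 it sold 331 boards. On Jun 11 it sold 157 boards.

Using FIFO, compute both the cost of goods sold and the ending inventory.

COGS = $27,723.85; ending inventory = $3,226.50

Jun 7, 651 sold [FIFO — oldest first]: 210 @ $23.35 + 211 @ $26.65 + 230 @ $25.75 = $16,449.15
Jun 9, 331 sold [FIFO — oldest first]: 93 @ $25.75 + 238 @ $22.05 = $7,642.65
Jun 11, 157 sold [FIFO — oldest first]: 65 @ $22.05 + 92 @ $23.90 = $3,632.05
Total COGS = $16,449.15 + $7,642.65 + $3,632.05 = $27,723.85
Ending inventory: 135 @ $23.90 = $3,226.50
Check: goods available $30,950.35 = COGS $27,723.85 + ending $3,226.50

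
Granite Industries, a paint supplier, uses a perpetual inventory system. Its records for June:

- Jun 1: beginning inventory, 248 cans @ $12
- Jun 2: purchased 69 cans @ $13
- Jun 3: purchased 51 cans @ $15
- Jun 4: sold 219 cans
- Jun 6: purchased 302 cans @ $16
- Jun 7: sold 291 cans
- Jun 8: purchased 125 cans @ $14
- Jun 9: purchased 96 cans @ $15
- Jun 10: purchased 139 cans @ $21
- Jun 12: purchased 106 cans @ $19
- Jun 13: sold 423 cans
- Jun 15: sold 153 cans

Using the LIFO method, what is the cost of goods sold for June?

COGS = $16,993

Jun 4, 219 sold [LIFO — newest first]: 51 @ $15 + 69 @ $13 + 99 @ $12 = $2,850
Jun 7, 291 sold [LIFO — newest first]: 291 @ $16 = $4,656
Jun 13, 423 sold [LIFO — newest first]: 106 @ $19 + 139 @ $21 + 96 @ $15 + 82 @ $14 = $7,521
Jun 15, 153 sold [LIFO — newest first]: 43 @ $14 + 11 @ $16 + 99 @ $12 = $1,966
Total COGS = $2,850 + $4,656 + $7,521 + $1,966 = $16,993
Ending inventory: 50 @ $12 = $600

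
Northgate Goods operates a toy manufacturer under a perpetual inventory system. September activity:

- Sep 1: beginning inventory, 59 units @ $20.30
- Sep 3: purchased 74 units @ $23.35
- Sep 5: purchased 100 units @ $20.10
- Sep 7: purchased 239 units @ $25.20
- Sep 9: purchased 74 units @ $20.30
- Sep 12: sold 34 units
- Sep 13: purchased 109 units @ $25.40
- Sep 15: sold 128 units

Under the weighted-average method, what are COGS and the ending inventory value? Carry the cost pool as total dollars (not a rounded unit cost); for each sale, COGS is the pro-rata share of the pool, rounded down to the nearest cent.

COGS = $3,755.02; ending inventory = $11,474.18

After Sep 1: 59 on hand, pool $1,197.70 (≈ $20.3000 each)
After Sep 3: 133 on hand, pool $2,925.60 (≈ $21.9970 each)
After Sep 5: 233 on hand, pool $4,935.60 (≈ $21.1828 each)
After Sep 7: 472 on hand, pool $10,958.40 (≈ $23.2169 each)
After Sep 9: 546 on hand, pool $12,460.60 (≈ $22.8216 each)
Sep 12, sell 34: 34/546 × $12,460.60 → $775.93
After Sep 13: 621 on hand, pool $14,453.27 (≈ $23.2742 each)
Sep 15, sell 128: 128/621 × $14,453.27 → $2,979.09
Total COGS = $775.93 + $2,979.09 = $3,755.02
Ending inventory (cost pool remaining) = $11,474.18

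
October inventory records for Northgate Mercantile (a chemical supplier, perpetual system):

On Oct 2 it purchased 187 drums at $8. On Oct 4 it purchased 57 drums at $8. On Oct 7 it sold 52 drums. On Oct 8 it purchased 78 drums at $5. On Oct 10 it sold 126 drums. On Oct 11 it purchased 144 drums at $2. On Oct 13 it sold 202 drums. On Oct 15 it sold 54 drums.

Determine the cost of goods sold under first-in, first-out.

COGS = $2,566

Oct 7, 52 sold [FIFO — oldest first]: 52 @ $8 = $416
Oct 10, 126 sold [FIFO — oldest first]: 126 @ $8 = $1,008
Oct 13, 202 sold [FIFO — oldest first]: 9 @ $8 + 57 @ $8 + 78 @ $5 + 58 @ $2 = $1,034
Oct 15, 54 sold [FIFO — oldest first]: 54 @ $2 = $108
Total COGS = $416 + $1,008 + $1,034 + $108 = $2,566
Ending inventory: 32 @ $2 = $64
Check: goods available $2,630 = COGS $2,566 + ending $64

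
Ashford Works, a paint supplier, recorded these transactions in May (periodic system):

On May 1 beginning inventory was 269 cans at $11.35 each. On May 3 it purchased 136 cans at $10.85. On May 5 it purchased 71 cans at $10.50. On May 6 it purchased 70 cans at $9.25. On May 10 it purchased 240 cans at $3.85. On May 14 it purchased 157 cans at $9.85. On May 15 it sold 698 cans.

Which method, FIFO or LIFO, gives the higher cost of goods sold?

FIFO COGS: 269 @ $11.35 + 136 @ $10.85 + 71 @ $10.50 + 70 @ $9.25 + 152 @ $3.85 = $6,506.95
LIFO COGS: 157 @ $9.85 + 240 @ $3.85 + 70 @ $9.25 + 71 @ $10.50 + 136 @ $10.85 + 24 @ $11.35 = $5,611.45

FIFO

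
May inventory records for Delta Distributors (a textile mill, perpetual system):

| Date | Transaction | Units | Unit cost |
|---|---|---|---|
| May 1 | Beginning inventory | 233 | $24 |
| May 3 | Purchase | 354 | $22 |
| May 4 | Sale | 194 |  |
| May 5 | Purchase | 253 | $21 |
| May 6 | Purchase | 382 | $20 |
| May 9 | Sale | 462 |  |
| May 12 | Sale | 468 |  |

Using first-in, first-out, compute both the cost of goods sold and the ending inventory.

COGS = $24,373; ending inventory = $1,960

May 4, 194 sold [FIFO — oldest first]: 194 @ $24 = $4,656
May 9, 462 sold [FIFO — oldest first]: 39 @ $24 + 354 @ $22 + 69 @ $21 = $10,173
May 12, 468 sold [FIFO — oldest first]: 184 @ $21 + 284 @ $20 = $9,544
Total COGS = $4,656 + $10,173 + $9,544 = $24,373
Ending inventory: 98 @ $20 = $1,960
Check: goods available $26,333 = COGS $24,373 + ending $1,960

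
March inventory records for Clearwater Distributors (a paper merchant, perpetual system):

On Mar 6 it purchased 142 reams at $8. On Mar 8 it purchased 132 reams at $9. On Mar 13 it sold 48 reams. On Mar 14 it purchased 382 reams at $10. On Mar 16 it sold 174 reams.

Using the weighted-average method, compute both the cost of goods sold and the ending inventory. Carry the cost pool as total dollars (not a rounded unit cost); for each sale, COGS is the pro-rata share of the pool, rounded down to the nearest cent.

COGS = $2,048.92; ending inventory = $4,095.08

After Mar 6: 142 on hand, pool $1,136.00 (≈ $8.0000 each)
After Mar 8: 274 on hand, pool $2,324.00 (≈ $8.4818 each)
Mar 13, sell 48: 48/274 × $2,324.00 → $407.12
After Mar 14: 608 on hand, pool $5,736.88 (≈ $9.4357 each)
Mar 16, sell 174: 174/608 × $5,736.88 → $1,641.80
Total COGS = $407.12 + $1,641.80 = $2,048.92
Ending inventory (cost pool remaining) = $4,095.08
Check: goods available $6,144.00 = COGS $2,048.92 + ending $4,095.08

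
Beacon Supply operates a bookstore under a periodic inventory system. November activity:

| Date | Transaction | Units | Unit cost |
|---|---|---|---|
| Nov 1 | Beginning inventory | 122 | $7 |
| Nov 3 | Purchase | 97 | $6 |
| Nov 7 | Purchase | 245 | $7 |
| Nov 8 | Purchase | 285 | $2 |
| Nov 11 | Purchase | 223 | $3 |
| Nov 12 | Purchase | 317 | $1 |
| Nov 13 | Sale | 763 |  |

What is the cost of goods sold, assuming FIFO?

COGS = $3,763

Nov 13, 763 sold [FIFO — oldest first]: 122 @ $7 + 97 @ $6 + 245 @ $7 + 285 @ $2 + 14 @ $3 = $3,763
Ending inventory: 209 @ $3 + 317 @ $1 = $944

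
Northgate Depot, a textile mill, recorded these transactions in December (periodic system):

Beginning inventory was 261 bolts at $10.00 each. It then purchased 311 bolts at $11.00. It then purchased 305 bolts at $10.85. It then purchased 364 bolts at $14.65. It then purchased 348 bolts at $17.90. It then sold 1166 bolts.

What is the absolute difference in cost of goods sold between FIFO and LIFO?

$2,935.95

FIFO COGS: 261 @ $10.00 + 311 @ $11.00 + 305 @ $10.85 + 289 @ $14.65 = $13,574.10
LIFO COGS: 348 @ $17.90 + 364 @ $14.65 + 305 @ $10.85 + 149 @ $11.00 = $16,510.05
Difference = |$13,574.10 − $16,510.05| = $2,935.95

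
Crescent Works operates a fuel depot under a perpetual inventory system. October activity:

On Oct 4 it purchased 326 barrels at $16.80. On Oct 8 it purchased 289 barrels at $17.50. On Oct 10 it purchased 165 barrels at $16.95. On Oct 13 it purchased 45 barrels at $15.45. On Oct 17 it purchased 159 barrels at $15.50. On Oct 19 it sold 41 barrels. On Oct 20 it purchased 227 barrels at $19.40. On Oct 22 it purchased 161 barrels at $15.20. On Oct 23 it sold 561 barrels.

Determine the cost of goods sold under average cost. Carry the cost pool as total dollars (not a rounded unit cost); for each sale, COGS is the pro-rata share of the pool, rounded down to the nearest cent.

After Oct 4: 326 on hand, pool $5,476.80 (≈ $16.8000 each)
After Oct 8: 615 on hand, pool $10,534.30 (≈ $17.1289 each)
After Oct 10: 780 on hand, pool $13,331.05 (≈ $17.0911 each)
After Oct 13: 825 on hand, pool $14,026.30 (≈ $17.0016 each)
After Oct 17: 984 on hand, pool $16,490.80 (≈ $16.7589 each)
Oct 19, sell 41: 41/984 × $16,490.80 → $687.11
After Oct 20: 1170 on hand, pool $20,207.49 (≈ $17.2714 each)
After Oct 22: 1331 on hand, pool $22,654.69 (≈ $17.0208 each)
Oct 23, sell 561: 561/1331 × $22,654.69 → $9,548.67
Total COGS = $687.11 + $9,548.67 = $10,235.78
Ending inventory (cost pool remaining) = $13,106.02
Check: goods available $23,341.80 = COGS $10,235.78 + ending $13,106.02

COGS = $10,235.78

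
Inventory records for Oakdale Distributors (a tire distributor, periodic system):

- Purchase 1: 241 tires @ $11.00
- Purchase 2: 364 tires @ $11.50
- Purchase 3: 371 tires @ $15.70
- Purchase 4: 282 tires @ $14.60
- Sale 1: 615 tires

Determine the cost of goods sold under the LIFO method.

COGS = $9,345.30

Sale 1 (615) [LIFO — newest first]: 282 @ $14.60 + 333 @ $15.70 = $9,345.30
Ending inventory: 241 @ $11.00 + 364 @ $11.50 + 38 @ $15.70 = $7,433.60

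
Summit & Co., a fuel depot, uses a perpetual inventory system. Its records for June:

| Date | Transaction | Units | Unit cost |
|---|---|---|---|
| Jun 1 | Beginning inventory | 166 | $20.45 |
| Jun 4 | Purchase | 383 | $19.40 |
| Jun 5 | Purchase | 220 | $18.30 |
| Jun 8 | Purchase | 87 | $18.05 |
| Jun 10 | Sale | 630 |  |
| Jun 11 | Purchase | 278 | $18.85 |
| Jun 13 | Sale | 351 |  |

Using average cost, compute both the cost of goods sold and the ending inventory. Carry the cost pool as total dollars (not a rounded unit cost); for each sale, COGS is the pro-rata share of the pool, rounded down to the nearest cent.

After Jun 1: 166 on hand, pool $3,394.70 (≈ $20.4500 each)
After Jun 4: 549 on hand, pool $10,824.90 (≈ $19.7175 each)
After Jun 5: 769 on hand, pool $14,850.90 (≈ $19.3120 each)
After Jun 8: 856 on hand, pool $16,421.25 (≈ $19.1837 each)
Jun 10, sell 630: 630/856 × $16,421.25 → $12,085.73
After Jun 11: 504 on hand, pool $9,575.82 (≈ $18.9996 each)
Jun 13, sell 351: 351/504 × $9,575.82 → $6,668.87
Total COGS = $12,085.73 + $6,668.87 = $18,754.60
Ending inventory (cost pool remaining) = $2,906.95

COGS = $18,754.60; ending inventory = $2,906.95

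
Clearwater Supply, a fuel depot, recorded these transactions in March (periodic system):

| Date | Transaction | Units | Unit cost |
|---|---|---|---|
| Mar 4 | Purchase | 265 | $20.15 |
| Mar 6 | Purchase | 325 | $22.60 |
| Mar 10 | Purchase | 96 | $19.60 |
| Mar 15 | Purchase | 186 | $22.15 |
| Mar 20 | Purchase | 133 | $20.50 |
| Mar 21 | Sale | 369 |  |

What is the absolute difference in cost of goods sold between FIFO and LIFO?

FIFO COGS: 265 @ $20.15 + 104 @ $22.60 = $7,690.15
LIFO COGS: 133 @ $20.50 + 186 @ $22.15 + 50 @ $19.60 = $7,826.40
Difference = |$7,690.15 − $7,826.40| = $136.25

$136.25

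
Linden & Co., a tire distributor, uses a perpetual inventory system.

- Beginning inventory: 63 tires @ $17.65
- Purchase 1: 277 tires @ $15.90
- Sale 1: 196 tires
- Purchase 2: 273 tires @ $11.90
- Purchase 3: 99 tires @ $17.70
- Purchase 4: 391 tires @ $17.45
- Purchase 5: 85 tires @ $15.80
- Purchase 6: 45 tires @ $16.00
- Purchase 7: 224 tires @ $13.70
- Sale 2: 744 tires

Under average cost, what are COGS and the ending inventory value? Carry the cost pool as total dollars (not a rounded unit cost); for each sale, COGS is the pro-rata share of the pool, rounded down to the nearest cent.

COGS = $14,562.41; ending inventory = $7,909.59

After Beginning: 63 on hand, pool $1,111.95 (≈ $17.6500 each)
After Purchase 1: 340 on hand, pool $5,516.25 (≈ $16.2243 each)
Sale 1, sell 196: 196/340 × $5,516.25 → $3,179.95
After Purchase 2: 417 on hand, pool $5,585.00 (≈ $13.3933 each)
After Purchase 3: 516 on hand, pool $7,337.30 (≈ $14.2196 each)
After Purchase 4: 907 on hand, pool $14,160.25 (≈ $15.6122 each)
After Purchase 5: 992 on hand, pool $15,503.25 (≈ $15.6283 each)
After Purchase 6: 1037 on hand, pool $16,223.25 (≈ $15.6444 each)
After Purchase 7: 1261 on hand, pool $19,292.05 (≈ $15.2990 each)
Sale 2, sell 744: 744/1261 × $19,292.05 → $11,382.46
Total COGS = $3,179.95 + $11,382.46 = $14,562.41
Ending inventory (cost pool remaining) = $7,909.59
Check: goods available $22,472.00 = COGS $14,562.41 + ending $7,909.59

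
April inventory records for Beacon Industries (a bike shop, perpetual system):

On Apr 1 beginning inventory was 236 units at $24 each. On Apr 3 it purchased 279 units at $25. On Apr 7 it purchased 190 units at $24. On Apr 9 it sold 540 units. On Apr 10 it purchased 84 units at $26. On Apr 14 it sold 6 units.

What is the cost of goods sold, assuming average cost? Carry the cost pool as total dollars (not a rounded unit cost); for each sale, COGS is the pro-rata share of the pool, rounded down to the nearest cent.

After Apr 1: 236 on hand, pool $5,664.00 (≈ $24.0000 each)
After Apr 3: 515 on hand, pool $12,639.00 (≈ $24.5417 each)
After Apr 7: 705 on hand, pool $17,199.00 (≈ $24.3957 each)
Apr 9, sell 540: 540/705 × $17,199.00 → $13,173.70
After Apr 10: 249 on hand, pool $6,209.30 (≈ $24.9369 each)
Apr 14, sell 6: 6/249 × $6,209.30 → $149.62
Total COGS = $13,173.70 + $149.62 = $13,323.32
Ending inventory (cost pool remaining) = $6,059.68
Check: goods available $19,383.00 = COGS $13,323.32 + ending $6,059.68

COGS = $13,323.32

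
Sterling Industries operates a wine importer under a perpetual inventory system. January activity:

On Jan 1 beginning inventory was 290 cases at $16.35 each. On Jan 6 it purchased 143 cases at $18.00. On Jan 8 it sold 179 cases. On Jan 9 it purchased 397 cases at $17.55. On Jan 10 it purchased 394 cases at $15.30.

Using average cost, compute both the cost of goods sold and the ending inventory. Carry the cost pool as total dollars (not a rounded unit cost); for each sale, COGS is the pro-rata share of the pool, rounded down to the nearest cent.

COGS = $3,024.19; ending inventory = $17,286.86

After Jan 1: 290 on hand, pool $4,741.50 (≈ $16.3500 each)
After Jan 6: 433 on hand, pool $7,315.50 (≈ $16.8949 each)
Jan 8, sell 179: 179/433 × $7,315.50 → $3,024.19
After Jan 9: 651 on hand, pool $11,258.66 (≈ $17.2944 each)
After Jan 10: 1045 on hand, pool $17,286.86 (≈ $16.5424 each)
Ending inventory (cost pool remaining) = $17,286.86
Check: goods available $20,311.05 = COGS $3,024.19 + ending $17,286.86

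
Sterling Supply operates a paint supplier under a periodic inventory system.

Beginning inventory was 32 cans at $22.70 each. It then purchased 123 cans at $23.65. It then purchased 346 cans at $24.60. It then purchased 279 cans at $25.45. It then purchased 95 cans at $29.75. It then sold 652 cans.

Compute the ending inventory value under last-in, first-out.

Ending inventory = $5,308.15

Sale 1 (652) [LIFO — newest first]: 95 @ $29.75 + 279 @ $25.45 + 278 @ $24.60 = $16,765.60
Ending inventory: 32 @ $22.70 + 123 @ $23.65 + 68 @ $24.60 = $5,308.15
Check: goods available $22,073.75 = COGS $16,765.60 + ending $5,308.15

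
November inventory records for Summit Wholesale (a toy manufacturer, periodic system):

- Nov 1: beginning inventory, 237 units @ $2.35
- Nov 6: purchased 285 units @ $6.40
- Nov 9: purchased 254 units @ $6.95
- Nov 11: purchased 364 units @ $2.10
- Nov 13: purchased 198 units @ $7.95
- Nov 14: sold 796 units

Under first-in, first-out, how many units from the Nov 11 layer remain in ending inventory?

344

Nov 14, 796 sold [FIFO — oldest first]: 237 @ $2.35 + 285 @ $6.40 + 254 @ $6.95 + 20 @ $2.10 = $4,188.25
Ending inventory: 344 @ $2.10 + 198 @ $7.95 = $2,296.50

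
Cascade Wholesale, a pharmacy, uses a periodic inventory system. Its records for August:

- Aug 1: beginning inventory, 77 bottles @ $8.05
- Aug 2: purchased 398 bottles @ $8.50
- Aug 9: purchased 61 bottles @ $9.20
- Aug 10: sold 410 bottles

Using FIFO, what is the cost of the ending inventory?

Aug 10, 410 sold [FIFO — oldest first]: 77 @ $8.05 + 333 @ $8.50 = $3,450.35
Ending inventory: 65 @ $8.50 + 61 @ $9.20 = $1,113.70

Ending inventory = $1,113.70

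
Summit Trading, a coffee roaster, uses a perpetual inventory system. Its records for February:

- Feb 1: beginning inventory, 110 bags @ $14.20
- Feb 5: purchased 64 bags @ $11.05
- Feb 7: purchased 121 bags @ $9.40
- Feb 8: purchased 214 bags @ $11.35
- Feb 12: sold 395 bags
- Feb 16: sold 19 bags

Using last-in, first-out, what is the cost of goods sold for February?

COGS = $4,486.50

Feb 12, 395 sold [LIFO — newest first]: 214 @ $11.35 + 121 @ $9.40 + 60 @ $11.05 = $4,229.30
Feb 16, 19 sold [LIFO — newest first]: 4 @ $11.05 + 15 @ $14.20 = $257.20
Total COGS = $4,229.30 + $257.20 = $4,486.50
Ending inventory: 95 @ $14.20 = $1,349.00
Check: goods available $5,835.50 = COGS $4,486.50 + ending $1,349.00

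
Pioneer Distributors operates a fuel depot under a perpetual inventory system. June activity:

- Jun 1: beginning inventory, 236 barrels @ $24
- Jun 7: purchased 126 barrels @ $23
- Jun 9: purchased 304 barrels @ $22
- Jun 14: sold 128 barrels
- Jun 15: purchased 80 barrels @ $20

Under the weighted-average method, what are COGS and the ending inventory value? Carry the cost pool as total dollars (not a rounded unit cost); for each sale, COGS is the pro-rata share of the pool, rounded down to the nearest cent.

COGS = $2,930.93; ending inventory = $13,919.07

After Jun 1: 236 on hand, pool $5,664.00 (≈ $24.0000 each)
After Jun 7: 362 on hand, pool $8,562.00 (≈ $23.6519 each)
After Jun 9: 666 on hand, pool $15,250.00 (≈ $22.8979 each)
Jun 14, sell 128: 128/666 × $15,250.00 → $2,930.93
After Jun 15: 618 on hand, pool $13,919.07 (≈ $22.5228 each)
Ending inventory (cost pool remaining) = $13,919.07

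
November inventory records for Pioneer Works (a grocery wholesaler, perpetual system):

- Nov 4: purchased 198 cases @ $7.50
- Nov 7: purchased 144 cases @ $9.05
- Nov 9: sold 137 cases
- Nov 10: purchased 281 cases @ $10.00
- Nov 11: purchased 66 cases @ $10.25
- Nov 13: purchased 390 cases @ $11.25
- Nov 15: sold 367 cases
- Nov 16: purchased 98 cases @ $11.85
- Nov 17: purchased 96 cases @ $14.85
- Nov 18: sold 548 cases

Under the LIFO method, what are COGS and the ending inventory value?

Nov 9, 137 sold [LIFO — newest first]: 137 @ $9.05 = $1,239.85
Nov 15, 367 sold [LIFO — newest first]: 367 @ $11.25 = $4,128.75
Nov 18, 548 sold [LIFO — newest first]: 96 @ $14.85 + 98 @ $11.85 + 23 @ $11.25 + 66 @ $10.25 + 265 @ $10.00 = $6,172.15
Total COGS = $1,239.85 + $4,128.75 + $6,172.15 = $11,540.75
Ending inventory: 198 @ $7.50 + 7 @ $9.05 + 16 @ $10.00 = $1,708.35

COGS = $11,540.75; ending inventory = $1,708.35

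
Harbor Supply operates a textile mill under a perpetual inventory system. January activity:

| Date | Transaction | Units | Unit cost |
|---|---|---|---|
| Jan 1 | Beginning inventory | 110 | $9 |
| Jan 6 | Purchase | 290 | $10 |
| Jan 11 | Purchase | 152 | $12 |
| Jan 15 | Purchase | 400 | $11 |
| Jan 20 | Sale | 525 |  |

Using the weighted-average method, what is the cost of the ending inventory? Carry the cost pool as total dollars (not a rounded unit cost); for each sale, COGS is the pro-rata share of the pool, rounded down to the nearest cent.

After Jan 1: 110 on hand, pool $990.00 (≈ $9.0000 each)
After Jan 6: 400 on hand, pool $3,890.00 (≈ $9.7250 each)
After Jan 11: 552 on hand, pool $5,714.00 (≈ $10.3514 each)
After Jan 15: 952 on hand, pool $10,114.00 (≈ $10.6239 each)
Jan 20, sell 525: 525/952 × $10,114.00 → $5,577.57
Ending inventory (cost pool remaining) = $4,536.43

Ending inventory = $4,536.43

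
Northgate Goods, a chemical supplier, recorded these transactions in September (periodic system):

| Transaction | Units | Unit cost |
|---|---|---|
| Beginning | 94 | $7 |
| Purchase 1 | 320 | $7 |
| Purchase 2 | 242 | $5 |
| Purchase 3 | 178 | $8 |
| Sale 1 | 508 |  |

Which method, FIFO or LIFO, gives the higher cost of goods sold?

FIFO COGS: 94 @ $7 + 320 @ $7 + 94 @ $5 = $3,368
LIFO COGS: 178 @ $8 + 242 @ $5 + 88 @ $7 = $3,250

FIFO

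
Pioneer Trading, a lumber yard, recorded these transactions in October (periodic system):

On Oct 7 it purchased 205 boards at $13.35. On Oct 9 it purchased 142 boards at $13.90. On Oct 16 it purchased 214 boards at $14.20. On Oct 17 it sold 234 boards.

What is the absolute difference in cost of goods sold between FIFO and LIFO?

FIFO COGS: 205 @ $13.35 + 29 @ $13.90 = $3,139.85
LIFO COGS: 214 @ $14.20 + 20 @ $13.90 = $3,316.80
Difference = |$3,139.85 − $3,316.80| = $176.95

$176.95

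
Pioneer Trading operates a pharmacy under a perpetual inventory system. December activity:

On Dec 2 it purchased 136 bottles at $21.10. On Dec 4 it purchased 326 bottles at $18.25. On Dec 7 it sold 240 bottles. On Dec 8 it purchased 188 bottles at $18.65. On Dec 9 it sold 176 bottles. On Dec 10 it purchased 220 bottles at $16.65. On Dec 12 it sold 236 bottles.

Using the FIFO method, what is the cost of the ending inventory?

Ending inventory = $3,629.70

Dec 7, 240 sold [FIFO — oldest first]: 136 @ $21.10 + 104 @ $18.25 = $4,767.60
Dec 9, 176 sold [FIFO — oldest first]: 176 @ $18.25 = $3,212.00
Dec 12, 236 sold [FIFO — oldest first]: 46 @ $18.25 + 188 @ $18.65 + 2 @ $16.65 = $4,379.00
Total COGS = $4,767.60 + $3,212.00 + $4,379.00 = $12,358.60
Ending inventory: 218 @ $16.65 = $3,629.70
Check: goods available $15,988.30 = COGS $12,358.60 + ending $3,629.70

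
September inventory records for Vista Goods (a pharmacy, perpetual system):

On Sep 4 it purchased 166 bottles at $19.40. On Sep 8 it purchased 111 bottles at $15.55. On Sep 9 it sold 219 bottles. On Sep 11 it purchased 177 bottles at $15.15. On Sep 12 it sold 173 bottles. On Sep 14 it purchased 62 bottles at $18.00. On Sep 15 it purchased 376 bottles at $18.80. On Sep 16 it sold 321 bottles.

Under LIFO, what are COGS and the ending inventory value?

COGS = $12,477.00; ending inventory = $3,335.80

Sep 9, 219 sold [LIFO — newest first]: 111 @ $15.55 + 108 @ $19.40 = $3,821.25
Sep 12, 173 sold [LIFO — newest first]: 173 @ $15.15 = $2,620.95
Sep 16, 321 sold [LIFO — newest first]: 321 @ $18.80 = $6,034.80
Total COGS = $3,821.25 + $2,620.95 + $6,034.80 = $12,477.00
Ending inventory: 58 @ $19.40 + 4 @ $15.15 + 62 @ $18.00 + 55 @ $18.80 = $3,335.80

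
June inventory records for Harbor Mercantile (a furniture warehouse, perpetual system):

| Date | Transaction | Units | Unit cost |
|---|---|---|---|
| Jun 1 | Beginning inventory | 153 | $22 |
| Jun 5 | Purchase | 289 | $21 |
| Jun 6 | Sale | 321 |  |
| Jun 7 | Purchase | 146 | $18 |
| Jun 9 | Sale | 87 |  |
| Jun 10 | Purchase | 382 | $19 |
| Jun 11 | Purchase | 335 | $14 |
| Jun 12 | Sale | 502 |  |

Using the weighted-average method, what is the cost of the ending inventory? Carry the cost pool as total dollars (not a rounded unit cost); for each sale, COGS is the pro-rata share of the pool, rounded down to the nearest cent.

Ending inventory = $6,808.34

After Jun 1: 153 on hand, pool $3,366.00 (≈ $22.0000 each)
After Jun 5: 442 on hand, pool $9,435.00 (≈ $21.3462 each)
Jun 6, sell 321: 321/442 × $9,435.00 → $6,852.11
After Jun 7: 267 on hand, pool $5,210.89 (≈ $19.5164 each)
Jun 9, sell 87: 87/267 × $5,210.89 → $1,697.93
After Jun 10: 562 on hand, pool $10,770.96 (≈ $19.1654 each)
After Jun 11: 897 on hand, pool $15,460.96 (≈ $17.2363 each)
Jun 12, sell 502: 502/897 × $15,460.96 → $8,652.62
Total COGS = $6,852.11 + $1,697.93 + $8,652.62 = $17,202.66
Ending inventory (cost pool remaining) = $6,808.34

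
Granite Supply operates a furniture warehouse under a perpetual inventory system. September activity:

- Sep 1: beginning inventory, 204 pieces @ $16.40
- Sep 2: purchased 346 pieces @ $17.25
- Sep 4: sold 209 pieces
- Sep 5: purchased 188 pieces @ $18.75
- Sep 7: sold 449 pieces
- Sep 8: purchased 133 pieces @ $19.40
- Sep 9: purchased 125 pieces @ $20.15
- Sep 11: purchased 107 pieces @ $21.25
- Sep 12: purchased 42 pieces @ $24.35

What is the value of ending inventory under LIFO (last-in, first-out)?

Sep 4, 209 sold [LIFO — newest first]: 209 @ $17.25 = $3,605.25
Sep 7, 449 sold [LIFO — newest first]: 188 @ $18.75 + 137 @ $17.25 + 124 @ $16.40 = $7,921.85
Total COGS = $3,605.25 + $7,921.85 = $11,527.10
Ending inventory: 80 @ $16.40 + 133 @ $19.40 + 125 @ $20.15 + 107 @ $21.25 + 42 @ $24.35 = $9,707.40

Ending inventory = $9,707.40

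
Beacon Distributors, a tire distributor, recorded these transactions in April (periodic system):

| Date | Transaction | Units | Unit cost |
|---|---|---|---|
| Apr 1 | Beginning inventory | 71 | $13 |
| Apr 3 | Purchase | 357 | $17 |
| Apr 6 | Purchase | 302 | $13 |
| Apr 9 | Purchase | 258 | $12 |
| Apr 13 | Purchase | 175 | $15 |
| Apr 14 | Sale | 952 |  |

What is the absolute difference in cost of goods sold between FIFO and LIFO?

FIFO COGS: 71 @ $13 + 357 @ $17 + 302 @ $13 + 222 @ $12 = $13,582
LIFO COGS: 175 @ $15 + 258 @ $12 + 302 @ $13 + 217 @ $17 = $13,336
Difference = |$13,582 − $13,336| = $246

$246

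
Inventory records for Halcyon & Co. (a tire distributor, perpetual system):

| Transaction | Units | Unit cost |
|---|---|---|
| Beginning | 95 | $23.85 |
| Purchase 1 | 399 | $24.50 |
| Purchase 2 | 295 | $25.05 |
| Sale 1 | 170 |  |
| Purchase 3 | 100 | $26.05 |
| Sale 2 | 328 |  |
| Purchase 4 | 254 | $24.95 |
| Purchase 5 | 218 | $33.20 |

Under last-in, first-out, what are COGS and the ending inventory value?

COGS = $12,518.25; ending inventory = $23,092.65

Sale 1 (170) [LIFO — newest first]: 170 @ $25.05 = $4,258.50
Sale 2 (328) [LIFO — newest first]: 100 @ $26.05 + 125 @ $25.05 + 103 @ $24.50 = $8,259.75
Total COGS = $4,258.50 + $8,259.75 = $12,518.25
Ending inventory: 95 @ $23.85 + 296 @ $24.50 + 254 @ $24.95 + 218 @ $33.20 = $23,092.65
Check: goods available $35,610.90 = COGS $12,518.25 + ending $23,092.65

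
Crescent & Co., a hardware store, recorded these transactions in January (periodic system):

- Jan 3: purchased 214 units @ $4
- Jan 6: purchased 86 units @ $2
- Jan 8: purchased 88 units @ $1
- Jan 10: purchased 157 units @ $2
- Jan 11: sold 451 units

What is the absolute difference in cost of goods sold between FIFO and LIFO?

FIFO COGS: 214 @ $4 + 86 @ $2 + 88 @ $1 + 63 @ $2 = $1,242
LIFO COGS: 157 @ $2 + 88 @ $1 + 86 @ $2 + 120 @ $4 = $1,054
Difference = |$1,242 − $1,054| = $188

$188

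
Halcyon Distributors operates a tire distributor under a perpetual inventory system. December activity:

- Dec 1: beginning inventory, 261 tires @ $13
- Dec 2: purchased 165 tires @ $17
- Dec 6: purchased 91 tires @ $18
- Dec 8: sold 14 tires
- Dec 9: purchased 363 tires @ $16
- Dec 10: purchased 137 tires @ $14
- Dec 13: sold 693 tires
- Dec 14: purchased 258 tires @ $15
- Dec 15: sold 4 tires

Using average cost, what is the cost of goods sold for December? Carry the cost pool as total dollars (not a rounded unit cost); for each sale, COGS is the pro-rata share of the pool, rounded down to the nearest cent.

COGS = $10,878.45

After Dec 1: 261 on hand, pool $3,393.00 (≈ $13.0000 each)
After Dec 2: 426 on hand, pool $6,198.00 (≈ $14.5493 each)
After Dec 6: 517 on hand, pool $7,836.00 (≈ $15.1567 each)
Dec 8, sell 14: 14/517 × $7,836.00 → $212.19
After Dec 9: 866 on hand, pool $13,431.81 (≈ $15.5102 each)
After Dec 10: 1003 on hand, pool $15,349.81 (≈ $15.3039 each)
Dec 13, sell 693: 693/1003 × $15,349.81 → $10,605.60
After Dec 14: 568 on hand, pool $8,614.21 (≈ $15.1659 each)
Dec 15, sell 4: 4/568 × $8,614.21 → $60.66
Total COGS = $212.19 + $10,605.60 + $60.66 = $10,878.45
Ending inventory (cost pool remaining) = $8,553.55
Check: goods available $19,432.00 = COGS $10,878.45 + ending $8,553.55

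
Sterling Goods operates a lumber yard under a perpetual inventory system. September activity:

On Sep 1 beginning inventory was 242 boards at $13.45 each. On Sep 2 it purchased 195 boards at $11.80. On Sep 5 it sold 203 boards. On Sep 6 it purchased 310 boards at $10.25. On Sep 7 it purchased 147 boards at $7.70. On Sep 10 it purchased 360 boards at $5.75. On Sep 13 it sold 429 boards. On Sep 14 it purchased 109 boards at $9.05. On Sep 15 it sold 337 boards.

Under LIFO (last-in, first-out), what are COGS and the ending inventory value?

Sep 5, 203 sold [LIFO — newest first]: 195 @ $11.80 + 8 @ $13.45 = $2,408.60
Sep 13, 429 sold [LIFO — newest first]: 360 @ $5.75 + 69 @ $7.70 = $2,601.30
Sep 15, 337 sold [LIFO — newest first]: 109 @ $9.05 + 78 @ $7.70 + 150 @ $10.25 = $3,124.55
Total COGS = $2,408.60 + $2,601.30 + $3,124.55 = $8,134.45
Ending inventory: 234 @ $13.45 + 160 @ $10.25 = $4,787.30
Check: goods available $12,921.75 = COGS $8,134.45 + ending $4,787.30

COGS = $8,134.45; ending inventory = $4,787.30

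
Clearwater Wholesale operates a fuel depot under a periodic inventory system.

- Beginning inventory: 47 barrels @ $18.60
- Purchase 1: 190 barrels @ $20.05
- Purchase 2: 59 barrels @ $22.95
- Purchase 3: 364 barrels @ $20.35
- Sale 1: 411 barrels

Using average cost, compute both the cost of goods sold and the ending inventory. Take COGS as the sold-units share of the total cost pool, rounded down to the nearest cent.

COGS = $8,372.66; ending inventory = $5,072.49

Sale 1, sell 411: 411/660 × $13,445.15 → $8,372.66
Ending inventory (cost pool remaining) = $5,072.49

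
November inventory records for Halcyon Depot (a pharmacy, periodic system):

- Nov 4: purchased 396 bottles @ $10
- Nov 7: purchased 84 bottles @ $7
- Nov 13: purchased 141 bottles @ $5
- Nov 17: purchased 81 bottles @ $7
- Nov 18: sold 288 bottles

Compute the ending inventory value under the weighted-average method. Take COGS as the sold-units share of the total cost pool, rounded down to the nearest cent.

Nov 18, sell 288: 288/702 × $5,820.00 → $2,387.69
Ending inventory (cost pool remaining) = $3,432.31
Check: goods available $5,820.00 = COGS $2,387.69 + ending $3,432.31

Ending inventory = $3,432.31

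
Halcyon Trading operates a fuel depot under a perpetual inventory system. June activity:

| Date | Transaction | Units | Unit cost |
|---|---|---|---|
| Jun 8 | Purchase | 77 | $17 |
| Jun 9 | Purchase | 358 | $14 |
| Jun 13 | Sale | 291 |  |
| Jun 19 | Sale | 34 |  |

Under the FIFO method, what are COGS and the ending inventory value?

COGS = $4,781; ending inventory = $1,540

Jun 13, 291 sold [FIFO — oldest first]: 77 @ $17 + 214 @ $14 = $4,305
Jun 19, 34 sold [FIFO — oldest first]: 34 @ $14 = $476
Total COGS = $4,305 + $476 = $4,781
Ending inventory: 110 @ $14 = $1,540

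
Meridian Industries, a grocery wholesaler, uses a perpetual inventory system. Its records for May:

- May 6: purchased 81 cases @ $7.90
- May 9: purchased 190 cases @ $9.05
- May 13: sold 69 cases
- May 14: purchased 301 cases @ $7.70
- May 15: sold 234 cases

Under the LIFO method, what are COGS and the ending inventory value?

COGS = $2,426.25; ending inventory = $2,250.85

May 13, 69 sold [LIFO — newest first]: 69 @ $9.05 = $624.45
May 15, 234 sold [LIFO — newest first]: 234 @ $7.70 = $1,801.80
Total COGS = $624.45 + $1,801.80 = $2,426.25
Ending inventory: 81 @ $7.90 + 121 @ $9.05 + 67 @ $7.70 = $2,250.85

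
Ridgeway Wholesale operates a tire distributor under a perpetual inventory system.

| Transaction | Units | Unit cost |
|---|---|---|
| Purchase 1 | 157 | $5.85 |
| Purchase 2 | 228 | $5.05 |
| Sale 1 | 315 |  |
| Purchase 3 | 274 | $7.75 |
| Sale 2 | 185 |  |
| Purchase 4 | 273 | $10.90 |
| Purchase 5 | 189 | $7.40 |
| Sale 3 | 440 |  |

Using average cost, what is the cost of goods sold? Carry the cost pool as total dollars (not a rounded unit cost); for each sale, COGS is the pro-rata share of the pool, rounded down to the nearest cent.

After Purchase 1: 157 on hand, pool $918.45 (≈ $5.8500 each)
After Purchase 2: 385 on hand, pool $2,069.85 (≈ $5.3762 each)
Sale 1, sell 315: 315/385 × $2,069.85 → $1,693.51
After Purchase 3: 344 on hand, pool $2,499.84 (≈ $7.2670 each)
Sale 2, sell 185: 185/344 × $2,499.84 → $1,344.39
After Purchase 4: 432 on hand, pool $4,131.15 (≈ $9.5628 each)
After Purchase 5: 621 on hand, pool $5,529.75 (≈ $8.9046 each)
Sale 3, sell 440: 440/621 × $5,529.75 → $3,918.01
Total COGS = $1,693.51 + $1,344.39 + $3,918.01 = $6,955.91
Ending inventory (cost pool remaining) = $1,611.74
Check: goods available $8,567.65 = COGS $6,955.91 + ending $1,611.74

COGS = $6,955.91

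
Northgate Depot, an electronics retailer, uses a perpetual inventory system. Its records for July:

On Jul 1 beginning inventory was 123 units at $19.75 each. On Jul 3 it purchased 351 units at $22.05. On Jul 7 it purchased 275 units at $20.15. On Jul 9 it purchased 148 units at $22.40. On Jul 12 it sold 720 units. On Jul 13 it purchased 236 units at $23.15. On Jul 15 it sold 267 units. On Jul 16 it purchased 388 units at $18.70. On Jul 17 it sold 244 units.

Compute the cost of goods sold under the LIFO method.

COGS = $26,115.05

Jul 12, 720 sold [LIFO — newest first]: 148 @ $22.40 + 275 @ $20.15 + 297 @ $22.05 = $15,405.30
Jul 15, 267 sold [LIFO — newest first]: 236 @ $23.15 + 31 @ $22.05 = $6,146.95
Jul 17, 244 sold [LIFO — newest first]: 244 @ $18.70 = $4,562.80
Total COGS = $15,405.30 + $6,146.95 + $4,562.80 = $26,115.05
Ending inventory: 123 @ $19.75 + 23 @ $22.05 + 144 @ $18.70 = $5,629.20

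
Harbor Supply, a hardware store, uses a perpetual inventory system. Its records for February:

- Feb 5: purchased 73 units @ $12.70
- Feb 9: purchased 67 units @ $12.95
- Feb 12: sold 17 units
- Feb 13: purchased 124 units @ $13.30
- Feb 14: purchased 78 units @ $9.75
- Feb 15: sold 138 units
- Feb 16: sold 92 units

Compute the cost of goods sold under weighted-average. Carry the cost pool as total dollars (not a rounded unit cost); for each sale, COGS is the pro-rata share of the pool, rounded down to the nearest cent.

COGS = $3,039.15

After Feb 5: 73 on hand, pool $927.10 (≈ $12.7000 each)
After Feb 9: 140 on hand, pool $1,794.75 (≈ $12.8196 each)
Feb 12, sell 17: 17/140 × $1,794.75 → $217.93
After Feb 13: 247 on hand, pool $3,226.02 (≈ $13.0608 each)
After Feb 14: 325 on hand, pool $3,986.52 (≈ $12.2662 each)
Feb 15, sell 138: 138/325 × $3,986.52 → $1,692.73
Feb 16, sell 92: 92/187 × $2,293.79 → $1,128.49
Total COGS = $217.93 + $1,692.73 + $1,128.49 = $3,039.15
Ending inventory (cost pool remaining) = $1,165.30
Check: goods available $4,204.45 = COGS $3,039.15 + ending $1,165.30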